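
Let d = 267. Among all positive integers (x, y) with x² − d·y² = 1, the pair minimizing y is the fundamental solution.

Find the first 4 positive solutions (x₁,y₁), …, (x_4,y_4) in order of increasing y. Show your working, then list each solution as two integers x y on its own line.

2402 147
11539207 706188
55434348026 3392527005
266306596377697 16297699025832

√267 = [16; 2,1,15,1,2,32, …], period ℓ=6 (even) → k=5
step 0: (16, 1)  from 16·(1,0) + (0,1)
step 1: (33, 2)  from 2·(16,1) + (1,0)
step 2: (49, 3)  from 1·(33,2) + (16,1)
…
step 4: (817, 50)  from 1·(768,47) + (49,3)
step 5: (2402, 147)  from 2·(817,50) + (768,47)
(x₁, y₁) = (2402, 147);  2402² − 267·147² = 1 ✓
(x_2, y_2) = (2402·2402 + 267·147·147, 2402·147 + 147·2402) = (11539207, 706188)
(x_3, y_3) = (2402·11539207 + 267·147·706188, 2402·706188 + 147·11539207) = (55434348026, 3392527005)
(x_4, y_4) = (2402·55434348026 + 267·147·3392527005, 2402·3392527005 + 147·55434348026) = (266306596377697, 16297699025832)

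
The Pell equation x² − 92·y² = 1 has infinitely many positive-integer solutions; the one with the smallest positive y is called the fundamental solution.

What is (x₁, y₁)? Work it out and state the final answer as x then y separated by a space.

d=92: √d = [9; 1,1,2,4,2,1,1,18] (ℓ=8, even), read p_7/q_7
i=0: a=9 ⇒ p=9, q=1
…
i=3: a=2 ⇒ p=48, q=5
i=4: a=4 ⇒ p=211, q=22
…
i=6: a=1 ⇒ p=681, q=71
i=7: a=1 ⇒ p=1151, q=120
→ (1151, 120).  Check: 1151²=1324801, 92·120²=1324800, difference 1.

1151 120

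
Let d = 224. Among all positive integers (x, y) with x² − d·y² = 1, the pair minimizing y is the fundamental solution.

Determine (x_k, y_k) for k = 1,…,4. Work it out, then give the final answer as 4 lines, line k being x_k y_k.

15 1
449 30
13455 899
403201 26940

d=224: √d = [14; 1,28] (ℓ=2, even), read p_1/q_1
step 0: (14, 1)  from 14·(1,0) + (0,1)
step 1: (15, 1)  from 1·(14,1) + (1,0)
→ (15, 1).  Check: 15²=225, 224·1²=224, difference 1.
(15+1√224)^2 = 449 + 30√224
(15+1√224)^3 = 13455 + 899√224
(15+1√224)^4 = 403201 + 26940√224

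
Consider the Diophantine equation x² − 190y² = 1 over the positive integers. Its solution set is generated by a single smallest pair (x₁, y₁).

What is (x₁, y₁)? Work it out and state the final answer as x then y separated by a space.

√190 → a₀=13, period (1,3,1,1,1,…,3,1,26); ℓ=14 even so k=13
k=0  a_k=13  p_k/q_k = 13/1
k=1  a_k=1  p_k/q_k = 14/1
…
k=3  a_k=1  p_k/q_k = 69/5
k=4  a_k=1  p_k/q_k = 124/9
…
k=7  a_k=2  p_k/q_k = 1213/88
k=8  a_k=2  p_k/q_k = 2936/213
k=9  a_k=1  p_k/q_k = 4149/301
k=10  a_k=1  p_k/q_k = 7085/514
…
k=12  a_k=3  p_k/q_k = 40787/2959
k=13  a_k=1  p_k/q_k = 52021/3774
fundamental: x₁=52021, y₁=3774  (since 2706184441 − 190·14243076 = 1)

52021 3774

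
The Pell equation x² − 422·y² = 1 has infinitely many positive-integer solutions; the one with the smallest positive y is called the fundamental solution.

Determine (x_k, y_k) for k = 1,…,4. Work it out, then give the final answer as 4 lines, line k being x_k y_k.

7022501 341850
98631040590001 4801283933700
1385273162348638202501 67434042451384025550
19456164335732849620362360001 947111261097768740333867400

d=422: √d = [20; 1,1,5,2,1,…,1,1,40] (ℓ=14, even), read p_13/q_13
step 0: (20, 1)  from 20·(1,0) + (0,1)
…
step 2: (41, 2)  from 1·(21,1) + (20,1)
step 3: (226, 11)  from 5·(41,2) + (21,1)
…
step 5: (719, 35)  from 1·(493,24) + (226,11)
…
step 8: (163807, 7974)  from 3·(53719,2615) + (2650,129)
step 9: (217526, 10589)  from 1·(163807,7974) + (53719,2615)
…
step 11: (3211821, 156349)  from 5·(598859,29152) + (217526,10589)
step 12: (3810680, 185501)  from 1·(3211821,156349) + (598859,29152)
step 13: (7022501, 341850)  from 1·(3810680,185501) + (3211821,156349)
→ (7022501, 341850).  Check: 7022501²=49315520295001, 422·341850²=49315520295000, difference 1.
k=2:  x_2 = 7022501·7022501+422·341850·341850 = 98631040590001,  y_2 = 7022501·341850+341850·7022501 = 4801283933700
k=3:  x_3 = 7022501·98631040590001+422·341850·4801283933700 = 1385273162348638202501,  y_3 = 7022501·4801283933700+341850·98631040590001 = 67434042451384025550
k=4:  x_4 = 7022501·1385273162348638202501+422·341850·67434042451384025550 = 19456164335732849620362360001,  y_4 = 7022501·67434042451384025550+341850·1385273162348638202501 = 947111261097768740333867400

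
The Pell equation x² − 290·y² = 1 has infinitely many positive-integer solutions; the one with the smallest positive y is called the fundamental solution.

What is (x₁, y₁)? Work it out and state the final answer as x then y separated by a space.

d=290: √d = [17; 34] (ℓ=1, odd), read p_1/q_1
a_0=17:  p_0=17·1+0=17,  q_0=17·0+1=1
a_1=34:  p_1=34·17+1=579,  q_1=34·1+0=34
(x₁, y₁) = (579, 34);  579² − 290·34² = 1 ✓

579 34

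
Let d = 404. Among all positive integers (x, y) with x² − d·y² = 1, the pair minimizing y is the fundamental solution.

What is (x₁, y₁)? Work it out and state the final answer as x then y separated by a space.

201 10

√404 → a₀=20, period (10,40); ℓ=2 even so k=1
i=0: a=20 ⇒ p=20, q=1
i=1: a=10 ⇒ p=201, q=10
→ (201, 10).  Check: 201²=40401, 404·10²=40400, difference 1.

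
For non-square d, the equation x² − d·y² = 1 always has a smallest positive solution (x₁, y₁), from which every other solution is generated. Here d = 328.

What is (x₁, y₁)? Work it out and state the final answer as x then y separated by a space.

163 9

[18; 9,36] for √328; ℓ=2 ⇒ convergent index 1
a_0=18:  p_0=18·1+0=18,  q_0=18·0+1=1
a_1=9:  p_1=9·18+1=163,  q_1=9·1+0=9
→ (163, 9).  Check: 163²=26569, 328·9²=26568, difference 1.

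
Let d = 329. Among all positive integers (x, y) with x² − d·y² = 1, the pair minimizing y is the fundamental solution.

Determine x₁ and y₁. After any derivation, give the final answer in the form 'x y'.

√329 → a₀=18, period (7,4,2,1,1,4,1,1,2,4,7,36); ℓ=12 even so k=11
step 0: (18, 1)  from 18·(1,0) + (0,1)
…
step 2: (526, 29)  from 4·(127,7) + (18,1)
…
step 4: (1705, 94)  from 1·(1179,65) + (526,29)
step 5: (2884, 159)  from 1·(1705,94) + (1179,65)
step 6: (13241, 730)  from 4·(2884,159) + (1705,94)
step 7: (16125, 889)  from 1·(13241,730) + (2884,159)
…
step 10: (328794, 18127)  from 4·(74857,4127) + (29366,1619)
step 11: (2376415, 131016)  from 7·(328794,18127) + (74857,4127)
(x₁, y₁) = (2376415, 131016);  2376415² − 329·131016² = 1 ✓

2376415 131016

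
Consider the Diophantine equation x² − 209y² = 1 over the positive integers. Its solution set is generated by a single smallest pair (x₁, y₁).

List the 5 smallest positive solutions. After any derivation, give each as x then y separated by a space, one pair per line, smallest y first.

46551 3220
4333991201 299788440
403503248748951 27910903337660
37566959460690844801 2598560922243032880
3497559059305735783913751 241931218954759943856100

√209 = [14; 2,5,3,2,3,5,2,28, …], period ℓ=8 (even) → k=7
i=0: a=14 ⇒ p=14, q=1
…
i=2: a=5 ⇒ p=159, q=11
…
i=6: a=5 ⇒ p=21266, q=1471
i=7: a=2 ⇒ p=46551, q=3220
fundamental: x₁=46551, y₁=3220  (since 2166995601 − 209·10368400 = 1)
(x_2, y_2) = (46551·46551 + 209·3220·3220, 46551·3220 + 3220·46551) = (4333991201, 299788440)
(x_3, y_3) = (46551·4333991201 + 209·3220·299788440, 46551·299788440 + 3220·4333991201) = (403503248748951, 27910903337660)
(x_4, y_4) = (46551·403503248748951 + 209·3220·27910903337660, 46551·27910903337660 + 3220·403503248748951) = (37566959460690844801, 2598560922243032880)
(x_5, y_5) = (46551·37566959460690844801 + 209·3220·2598560922243032880, 46551·2598560922243032880 + 3220·37566959460690844801) = (3497559059305735783913751, 241931218954759943856100)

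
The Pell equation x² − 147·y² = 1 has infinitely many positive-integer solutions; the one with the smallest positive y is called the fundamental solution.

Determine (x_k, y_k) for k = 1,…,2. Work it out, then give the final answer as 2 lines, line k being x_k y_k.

√147 = [12; 8,24, …], period ℓ=2 (even) → k=1
k=0  a_k=12  p_k/q_k = 12/1
k=1  a_k=8  p_k/q_k = 97/8
fundamental: x₁=97, y₁=8  (since 9409 − 147·64 = 1)
k=2:  x_2 = 97·97+147·8·8 = 18817,  y_2 = 97·8+8·97 = 1552

97 8
18817 1552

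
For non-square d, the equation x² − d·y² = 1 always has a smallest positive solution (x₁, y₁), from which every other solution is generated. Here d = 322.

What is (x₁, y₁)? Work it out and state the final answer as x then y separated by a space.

d=322: √d = [17; 1,16,1,34] (ℓ=4, even), read p_3/q_3
k=0  a_k=17  p_k/q_k = 17/1
k=1  a_k=1  p_k/q_k = 18/1
k=2  a_k=16  p_k/q_k = 305/17
k=3  a_k=1  p_k/q_k = 323/18
fundamental: x₁=323, y₁=18  (since 104329 − 322·324 = 1)

323 18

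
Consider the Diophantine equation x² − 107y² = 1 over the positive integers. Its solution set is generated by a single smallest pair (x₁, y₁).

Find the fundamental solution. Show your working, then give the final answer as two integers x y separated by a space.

√107 → a₀=10, period (2,1,9,1,2,20); ℓ=6 even so k=5
a_0=10:  p_0=10·1+0=10,  q_0=10·0+1=1
a_1=2:  p_1=2·10+1=21,  q_1=2·1+0=2
…
a_3=9:  p_3=9·31+21=300,  q_3=9·3+2=29
a_4=1:  p_4=1·300+31=331,  q_4=1·29+3=32
a_5=2:  p_5=2·331+300=962,  q_5=2·32+29=93
(x₁, y₁) = (962, 93);  962² − 107·93² = 1 ✓

962 93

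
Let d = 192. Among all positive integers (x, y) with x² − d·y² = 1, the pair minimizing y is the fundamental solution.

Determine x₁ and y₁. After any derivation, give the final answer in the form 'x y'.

[13; 1,5,1,26] for √192; ℓ=4 ⇒ convergent index 3
k=0  a_k=13  p_k/q_k = 13/1
…
k=2  a_k=5  p_k/q_k = 83/6
k=3  a_k=1  p_k/q_k = 97/7
fundamental: x₁=97, y₁=7  (since 9409 − 192·49 = 1)

97 7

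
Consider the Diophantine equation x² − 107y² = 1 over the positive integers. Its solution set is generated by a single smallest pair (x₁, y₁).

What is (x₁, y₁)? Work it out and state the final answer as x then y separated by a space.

962 93

√107 → a₀=10, period (2,1,9,1,2,20); ℓ=6 even so k=5
k=0  a_k=10  p_k/q_k = 10/1
k=1  a_k=2  p_k/q_k = 21/2
…
k=3  a_k=9  p_k/q_k = 300/29
k=4  a_k=1  p_k/q_k = 331/32
k=5  a_k=2  p_k/q_k = 962/93
fundamental: x₁=962, y₁=93  (since 925444 − 107·8649 = 1)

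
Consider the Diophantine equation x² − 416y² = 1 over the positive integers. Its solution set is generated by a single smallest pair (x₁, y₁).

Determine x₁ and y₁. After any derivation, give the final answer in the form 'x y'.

5201 255

√416 → a₀=20, period (2,1,1,9,1,1,2,40); ℓ=8 even so k=7
k=0  a_k=20  p_k/q_k = 20/1
k=1  a_k=2  p_k/q_k = 41/2
k=2  a_k=1  p_k/q_k = 61/3
k=3  a_k=1  p_k/q_k = 102/5
…
k=5  a_k=1  p_k/q_k = 1081/53
k=6  a_k=1  p_k/q_k = 2060/101
k=7  a_k=2  p_k/q_k = 5201/255
(x₁, y₁) = (5201, 255);  5201² − 416·255² = 1 ✓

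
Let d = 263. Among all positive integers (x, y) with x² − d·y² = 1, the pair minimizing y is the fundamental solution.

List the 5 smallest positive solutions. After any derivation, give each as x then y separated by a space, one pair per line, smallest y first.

139128 8579
38713200767 2387158224
10772180392483224 664241098768765
2997423827252098776577 184829071176614315616
834051164465087816782726488 51429798028655751907276931

d=263: √d = [16; 4,1,1,1,1,15,1,1,1,1,4,32] (ℓ=12, even), read p_11/q_11
a_0=16:  p_0=16·1+0=16,  q_0=16·0+1=1
a_1=4:  p_1=4·16+1=65,  q_1=4·1+0=4
…
a_3=1:  p_3=1·81+65=146,  q_3=1·5+4=9
a_4=1:  p_4=1·146+81=227,  q_4=1·9+5=14
…
a_6=15:  p_6=15·373+227=5822,  q_6=15·23+14=359
a_7=1:  p_7=1·5822+373=6195,  q_7=1·359+23=382
a_8=1:  p_8=1·6195+5822=12017,  q_8=1·382+359=741
a_9=1:  p_9=1·12017+6195=18212,  q_9=1·741+382=1123
a_10=1:  p_10=1·18212+12017=30229,  q_10=1·1123+741=1864
a_11=4:  p_11=4·30229+18212=139128,  q_11=4·1864+1123=8579
fundamental: x₁=139128, y₁=8579  (since 19356600384 − 263·73599241 = 1)
n=2: (139128,8579)∘(139128,8579) = (139128·139128+263·8579·8579, 139128·8579+8579·139128) = (38713200767,2387158224)
n=3: (38713200767,2387158224)∘(139128,8579) = (139128·38713200767+263·8579·2387158224, 139128·2387158224+8579·38713200767) = (10772180392483224,664241098768765)
n=4: (10772180392483224,664241098768765)∘(139128,8579) = (139128·10772180392483224+263·8579·664241098768765, 139128·664241098768765+8579·10772180392483224) = (2997423827252098776577,184829071176614315616)
n=5: (2997423827252098776577,184829071176614315616)∘(139128,8579) = (139128·2997423827252098776577+263·8579·184829071176614315616, 139128·184829071176614315616+8579·2997423827252098776577) = (834051164465087816782726488,51429798028655751907276931)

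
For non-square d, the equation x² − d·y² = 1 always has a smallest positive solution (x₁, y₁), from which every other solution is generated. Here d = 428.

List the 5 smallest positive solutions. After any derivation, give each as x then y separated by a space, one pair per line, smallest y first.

1850887 89466
6851565373537 331182912684
25362946559057703751 1225964295417811950
93887896135702420679780737 4538242753705644230486616
347551772829818329662915600223687 16799549031354731501369944644834

d=428: √d = [20; 1,2,4,1,5,10,5,1,4,2,1,40] (ℓ=12, even), read p_11/q_11
step 0: (20, 1)  from 20·(1,0) + (0,1)
step 1: (21, 1)  from 1·(20,1) + (1,0)
…
step 3: (269, 13)  from 4·(62,3) + (21,1)
step 4: (331, 16)  from 1·(269,13) + (62,3)
step 5: (1924, 93)  from 5·(331,16) + (269,13)
step 6: (19571, 946)  from 10·(1924,93) + (331,16)
step 7: (99779, 4823)  from 5·(19571,946) + (1924,93)
step 8: (119350, 5769)  from 1·(99779,4823) + (19571,946)
step 9: (577179, 27899)  from 4·(119350,5769) + (99779,4823)
step 10: (1273708, 61567)  from 2·(577179,27899) + (119350,5769)
step 11: (1850887, 89466)  from 1·(1273708,61567) + (577179,27899)
(x₁, y₁) = (1850887, 89466);  1850887² − 428·89466² = 1 ✓
(x_2, y_2) = (1850887·1850887 + 428·89466·89466, 1850887·89466 + 89466·1850887) = (6851565373537, 331182912684)
(x_3, y_3) = (1850887·6851565373537 + 428·89466·331182912684, 1850887·331182912684 + 89466·6851565373537) = (25362946559057703751, 1225964295417811950)
(x_4, y_4) = (1850887·25362946559057703751 + 428·89466·1225964295417811950, 1850887·1225964295417811950 + 89466·25362946559057703751) = (93887896135702420679780737, 4538242753705644230486616)
(x_5, y_5) = (1850887·93887896135702420679780737 + 428·89466·4538242753705644230486616, 1850887·4538242753705644230486616 + 89466·93887896135702420679780737) = (347551772829818329662915600223687, 16799549031354731501369944644834)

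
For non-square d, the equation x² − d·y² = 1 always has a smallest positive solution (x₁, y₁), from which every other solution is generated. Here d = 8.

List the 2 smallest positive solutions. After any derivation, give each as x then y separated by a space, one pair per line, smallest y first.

√8 = [2; 1,4, …], period ℓ=2 (even) → k=1
step 0: (2, 1)  from 2·(1,0) + (0,1)
step 1: (3, 1)  from 1·(2,1) + (1,0)
(x₁, y₁) = (3, 1);  3² − 8·1² = 1 ✓
(3+1√8)^2 = 17 + 6√8

3 1
17 6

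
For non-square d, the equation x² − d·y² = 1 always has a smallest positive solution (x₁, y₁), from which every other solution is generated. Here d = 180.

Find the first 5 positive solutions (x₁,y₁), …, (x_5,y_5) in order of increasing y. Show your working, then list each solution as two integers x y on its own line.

√180 → a₀=13, period (2,2,2,26); ℓ=4 even so k=3
a_0=13:  p_0=13·1+0=13,  q_0=13·0+1=1
a_1=2:  p_1=2·13+1=27,  q_1=2·1+0=2
a_2=2:  p_2=2·27+13=67,  q_2=2·2+1=5
a_3=2:  p_3=2·67+27=161,  q_3=2·5+2=12
→ (161, 12).  Check: 161²=25921, 180·12²=25920, difference 1.
k=2:  x_2 = 161·161+180·12·12 = 51841,  y_2 = 161·12+12·161 = 3864
k=3:  x_3 = 161·51841+180·12·3864 = 16692641,  y_3 = 161·3864+12·51841 = 1244196
k=4:  x_4 = 161·16692641+180·12·1244196 = 5374978561,  y_4 = 161·1244196+12·16692641 = 400627248
k=5:  x_5 = 161·5374978561+180·12·400627248 = 1730726404001,  y_5 = 161·400627248+12·5374978561 = 129000729660

161 12
51841 3864
16692641 1244196
5374978561 400627248
1730726404001 129000729660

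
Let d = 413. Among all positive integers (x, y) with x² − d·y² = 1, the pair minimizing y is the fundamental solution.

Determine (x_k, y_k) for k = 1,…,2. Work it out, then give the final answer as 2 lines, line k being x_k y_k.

d=413: √d = [20; 3,9,1,4,1,9,3,40] (ℓ=8, even), read p_7/q_7
step 0: (20, 1)  from 20·(1,0) + (0,1)
…
step 5: (3719, 183)  from 1·(3089,152) + (630,31)
step 6: (36560, 1799)  from 9·(3719,183) + (3089,152)
step 7: (113399, 5580)  from 3·(36560,1799) + (3719,183)
→ (113399, 5580).  Check: 113399²=12859333201, 413·5580²=12859333200, difference 1.
(113399+5580√413)^2 = 25718666401 + 1265532840√413

113399 5580
25718666401 1265532840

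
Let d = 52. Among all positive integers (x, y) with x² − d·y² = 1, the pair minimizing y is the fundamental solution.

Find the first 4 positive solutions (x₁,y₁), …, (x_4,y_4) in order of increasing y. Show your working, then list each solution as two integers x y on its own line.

√52 → a₀=7, period (4,1,2,1,4,14); ℓ=6 even so k=5
k=0  a_k=7  p_k/q_k = 7/1
k=1  a_k=4  p_k/q_k = 29/4
k=2  a_k=1  p_k/q_k = 36/5
…
k=4  a_k=1  p_k/q_k = 137/19
k=5  a_k=4  p_k/q_k = 649/90
→ (649, 90).  Check: 649²=421201, 52·90²=421200, difference 1.
n=2: (649,90)∘(649,90) = (649·649+52·90·90, 649·90+90·649) = (842401,116820)
n=3: (842401,116820)∘(649,90) = (649·842401+52·90·116820, 649·116820+90·842401) = (1093435849,151632270)
n=4: (1093435849,151632270)∘(649,90) = (649·1093435849+52·90·151632270, 649·151632270+90·1093435849) = (1419278889601,196818569640)

649 90
842401 116820
1093435849 151632270
1419278889601 196818569640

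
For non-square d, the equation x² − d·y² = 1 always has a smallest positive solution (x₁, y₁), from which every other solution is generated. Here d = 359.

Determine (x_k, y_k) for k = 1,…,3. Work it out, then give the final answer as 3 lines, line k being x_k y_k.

360 19
259199 13680
186622920 9849581

√359 → a₀=18, period (1,17,1,36); ℓ=4 even so k=3
k=0  a_k=18  p_k/q_k = 18/1
k=1  a_k=1  p_k/q_k = 19/1
k=2  a_k=17  p_k/q_k = 341/18
k=3  a_k=1  p_k/q_k = 360/19
→ (360, 19).  Check: 360²=129600, 359·19²=129599, difference 1.
k=2:  x_2 = 360·360+359·19·19 = 259199,  y_2 = 360·19+19·360 = 13680
k=3:  x_3 = 360·259199+359·19·13680 = 186622920,  y_3 = 360·13680+19·259199 = 9849581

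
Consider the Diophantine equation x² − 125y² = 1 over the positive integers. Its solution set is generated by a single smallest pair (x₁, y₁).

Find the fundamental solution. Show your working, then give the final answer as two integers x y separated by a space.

930249 83204

√125 = [11; 5,1,1,5,22, …], period ℓ=5 (odd) → k=9
i=0: a=11 ⇒ p=11, q=1
…
i=5: a=22 ⇒ p=15127, q=1353
…
i=7: a=1 ⇒ p=91444, q=8179
i=8: a=1 ⇒ p=167761, q=15005
i=9: a=5 ⇒ p=930249, q=83204
fundamental: x₁=930249, y₁=83204  (since 865363202001 − 125·6922905616 = 1)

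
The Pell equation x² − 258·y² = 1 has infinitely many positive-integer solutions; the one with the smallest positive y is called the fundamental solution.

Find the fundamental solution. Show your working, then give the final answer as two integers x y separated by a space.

257 16

d=258: √d = [16; 16,32] (ℓ=2, even), read p_1/q_1
i=0: a=16 ⇒ p=16, q=1
i=1: a=16 ⇒ p=257, q=16
→ (257, 16).  Check: 257²=66049, 258·16²=66048, difference 1.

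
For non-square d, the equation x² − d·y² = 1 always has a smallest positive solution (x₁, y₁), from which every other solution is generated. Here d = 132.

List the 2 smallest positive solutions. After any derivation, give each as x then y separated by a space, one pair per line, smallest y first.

√132 = [11; 2,22, …], period ℓ=2 (even) → k=1
i=0: a=11 ⇒ p=11, q=1
i=1: a=2 ⇒ p=23, q=2
→ (23, 2).  Check: 23²=529, 132·2²=528, difference 1.
(23+2√132)^2 = 1057 + 92√132

23 2
1057 92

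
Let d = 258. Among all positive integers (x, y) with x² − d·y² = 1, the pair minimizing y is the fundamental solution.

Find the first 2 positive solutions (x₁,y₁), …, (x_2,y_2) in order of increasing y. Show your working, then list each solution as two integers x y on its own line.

√258 = [16; 16,32, …], period ℓ=2 (even) → k=1
k=0  a_k=16  p_k/q_k = 16/1
k=1  a_k=16  p_k/q_k = 257/16
(x₁, y₁) = (257, 16);  257² − 258·16² = 1 ✓
n=2: (257,16)∘(257,16) = (257·257+258·16·16, 257·16+16·257) = (132097,8224)

257 16
132097 8224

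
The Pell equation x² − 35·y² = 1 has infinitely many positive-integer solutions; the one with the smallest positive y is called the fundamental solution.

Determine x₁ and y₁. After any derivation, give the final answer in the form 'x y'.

d=35: √d = [5; 1,10] (ℓ=2, even), read p_1/q_1
step 0: (5, 1)  from 5·(1,0) + (0,1)
step 1: (6, 1)  from 1·(5,1) + (1,0)
(x₁, y₁) = (6, 1);  6² − 35·1² = 1 ✓

6 1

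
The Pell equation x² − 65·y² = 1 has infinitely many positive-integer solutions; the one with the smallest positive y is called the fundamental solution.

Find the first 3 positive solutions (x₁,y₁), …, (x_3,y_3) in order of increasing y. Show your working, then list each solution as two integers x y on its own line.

129 16
33281 4128
8586369 1065008

[8; 16] for √65; ℓ=1 ⇒ convergent index 1
k=0  a_k=8  p_k/q_k = 8/1
k=1  a_k=16  p_k/q_k = 129/16
(x₁, y₁) = (129, 16);  129² − 65·16² = 1 ✓
(129+16√65)^2 = 33281 + 4128√65
(129+16√65)^3 = 8586369 + 1065008√65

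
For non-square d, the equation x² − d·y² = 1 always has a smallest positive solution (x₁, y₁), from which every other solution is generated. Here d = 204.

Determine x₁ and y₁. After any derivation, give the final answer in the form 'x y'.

√204 = [14; 3,1,1,6,1,1,3,28, …], period ℓ=8 (even) → k=7
k=0  a_k=14  p_k/q_k = 14/1
…
k=3  a_k=1  p_k/q_k = 100/7
k=4  a_k=6  p_k/q_k = 657/46
k=5  a_k=1  p_k/q_k = 757/53
k=6  a_k=1  p_k/q_k = 1414/99
k=7  a_k=3  p_k/q_k = 4999/350
(x₁, y₁) = (4999, 350);  4999² − 204·350² = 1 ✓

4999 350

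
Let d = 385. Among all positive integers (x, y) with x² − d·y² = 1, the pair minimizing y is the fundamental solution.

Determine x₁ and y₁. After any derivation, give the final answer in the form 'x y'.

d=385: √d = [19; 1,1,1,1,1,…,1,1,38] (ℓ=16, even), read p_15/q_15
a_0=19:  p_0=19·1+0=19,  q_0=19·0+1=1
a_1=1:  p_1=1·19+1=20,  q_1=1·1+0=1
a_2=1:  p_2=1·20+19=39,  q_2=1·1+1=2
a_3=1:  p_3=1·39+20=59,  q_3=1·2+1=3
a_4=1:  p_4=1·59+39=98,  q_4=1·3+2=5
a_5=1:  p_5=1·98+59=157,  q_5=1·5+3=8
a_6=3:  p_6=3·157+98=569,  q_6=3·8+5=29
…
a_9=1:  p_9=1·2021+726=2747,  q_9=1·103+37=140
a_10=3:  p_10=3·2747+2021=10262,  q_10=3·140+103=523
a_11=1:  p_11=1·10262+2747=13009,  q_11=1·523+140=663
a_12=1:  p_12=1·13009+10262=23271,  q_12=1·663+523=1186
a_13=1:  p_13=1·23271+13009=36280,  q_13=1·1186+663=1849
a_14=1:  p_14=1·36280+23271=59551,  q_14=1·1849+1186=3035
a_15=1:  p_15=1·59551+36280=95831,  q_15=1·3035+1849=4884
(x₁, y₁) = (95831, 4884);  95831² − 385·4884² = 1 ✓

95831 4884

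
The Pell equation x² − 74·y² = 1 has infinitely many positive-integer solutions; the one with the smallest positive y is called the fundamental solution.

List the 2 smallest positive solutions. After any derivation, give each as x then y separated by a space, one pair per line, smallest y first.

[8; 1,1,1,1,16] for √74; ℓ=5 ⇒ convergent index 9
step 0: (8, 1)  from 8·(1,0) + (0,1)
step 1: (9, 1)  from 1·(8,1) + (1,0)
step 2: (17, 2)  from 1·(9,1) + (8,1)
…
step 4: (43, 5)  from 1·(26,3) + (17,2)
…
step 6: (757, 88)  from 1·(714,83) + (43,5)
step 7: (1471, 171)  from 1·(757,88) + (714,83)
step 8: (2228, 259)  from 1·(1471,171) + (757,88)
step 9: (3699, 430)  from 1·(2228,259) + (1471,171)
→ (3699, 430).  Check: 3699²=13682601, 74·430²=13682600, difference 1.
(x_2, y_2) = (3699·3699 + 74·430·430, 3699·430 + 430·3699) = (27365201, 3181140)

3699 430
27365201 3181140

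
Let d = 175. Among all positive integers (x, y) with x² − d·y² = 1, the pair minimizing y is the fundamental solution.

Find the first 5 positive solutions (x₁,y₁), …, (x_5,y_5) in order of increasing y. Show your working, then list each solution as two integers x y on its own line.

2024 153
8193151 619344
33165873224 2507104359
134255446617601 10148757825888
543466014742175624 41082169172090265

d=175: √d = [13; 4,2,1,2,4,26] (ℓ=6, even), read p_5/q_5
k=0  a_k=13  p_k/q_k = 13/1
k=1  a_k=4  p_k/q_k = 53/4
…
k=3  a_k=1  p_k/q_k = 172/13
k=4  a_k=2  p_k/q_k = 463/35
k=5  a_k=4  p_k/q_k = 2024/153
fundamental: x₁=2024, y₁=153  (since 4096576 − 175·23409 = 1)
(2024+153√175)^2 = 8193151 + 619344√175
(2024+153√175)^3 = 33165873224 + 2507104359√175
(2024+153√175)^4 = 134255446617601 + 10148757825888√175
(2024+153√175)^5 = 543466014742175624 + 41082169172090265√175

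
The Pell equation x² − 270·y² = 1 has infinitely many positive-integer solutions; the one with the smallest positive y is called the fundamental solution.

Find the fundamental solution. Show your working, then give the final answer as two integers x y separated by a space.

√270 → a₀=16, period (2,3,6,3,2,32); ℓ=6 even so k=5
i=0: a=16 ⇒ p=16, q=1
i=1: a=2 ⇒ p=33, q=2
i=2: a=3 ⇒ p=115, q=7
…
i=4: a=3 ⇒ p=2284, q=139
i=5: a=2 ⇒ p=5291, q=322
fundamental: x₁=5291, y₁=322  (since 27994681 − 270·103684 = 1)

5291 322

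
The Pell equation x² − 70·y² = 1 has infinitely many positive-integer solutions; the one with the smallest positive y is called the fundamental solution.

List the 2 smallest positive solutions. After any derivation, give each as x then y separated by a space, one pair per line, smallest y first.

251 30
126001 15060

√70 = [8; 2,1,2,1,2,16, …], period ℓ=6 (even) → k=5
k=0  a_k=8  p_k/q_k = 8/1
…
k=4  a_k=1  p_k/q_k = 92/11
k=5  a_k=2  p_k/q_k = 251/30
(x₁, y₁) = (251, 30);  251² − 70·30² = 1 ✓
k=2:  x_2 = 251·251+70·30·30 = 126001,  y_2 = 251·30+30·251 = 15060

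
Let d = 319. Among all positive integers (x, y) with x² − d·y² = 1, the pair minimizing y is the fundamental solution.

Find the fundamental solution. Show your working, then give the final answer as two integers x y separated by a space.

√319 = [17; 1,6,5,1,4,…,6,1,34, …], period ℓ=14 (even) → k=13
i=0: a=17 ⇒ p=17, q=1
…
i=2: a=6 ⇒ p=125, q=7
…
i=4: a=1 ⇒ p=768, q=43
i=5: a=4 ⇒ p=3715, q=208
i=6: a=3 ⇒ p=11913, q=667
…
i=8: a=3 ⇒ p=58797, q=3292
…
i=12: a=6 ⇒ p=11102899, q=621643
i=13: a=1 ⇒ p=12901780, q=722361
(x₁, y₁) = (12901780, 722361);  12901780² − 319·722361² = 1 ✓

12901780 722361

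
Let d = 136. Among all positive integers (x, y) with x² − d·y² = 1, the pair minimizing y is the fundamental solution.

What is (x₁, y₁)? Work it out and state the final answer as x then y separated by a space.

35 3

d=136: √d = [11; 1,1,1,22] (ℓ=4, even), read p_3/q_3
i=0: a=11 ⇒ p=11, q=1
…
i=2: a=1 ⇒ p=23, q=2
i=3: a=1 ⇒ p=35, q=3
fundamental: x₁=35, y₁=3  (since 1225 − 136·9 = 1)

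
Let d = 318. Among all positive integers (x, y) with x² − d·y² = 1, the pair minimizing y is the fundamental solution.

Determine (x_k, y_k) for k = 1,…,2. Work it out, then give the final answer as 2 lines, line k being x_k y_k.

d=318: √d = [17; 1,4,1,34] (ℓ=4, even), read p_3/q_3
i=0: a=17 ⇒ p=17, q=1
i=1: a=1 ⇒ p=18, q=1
i=2: a=4 ⇒ p=89, q=5
i=3: a=1 ⇒ p=107, q=6
→ (107, 6).  Check: 107²=11449, 318·6²=11448, difference 1.
k=2:  x_2 = 107·107+318·6·6 = 22897,  y_2 = 107·6+6·107 = 1284

107 6
22897 1284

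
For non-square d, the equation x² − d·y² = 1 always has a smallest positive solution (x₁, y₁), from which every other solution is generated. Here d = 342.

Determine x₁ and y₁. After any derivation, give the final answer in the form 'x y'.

[18; 2,36] for √342; ℓ=2 ⇒ convergent index 1
i=0: a=18 ⇒ p=18, q=1
i=1: a=2 ⇒ p=37, q=2
→ (37, 2).  Check: 37²=1369, 342·2²=1368, difference 1.

37 2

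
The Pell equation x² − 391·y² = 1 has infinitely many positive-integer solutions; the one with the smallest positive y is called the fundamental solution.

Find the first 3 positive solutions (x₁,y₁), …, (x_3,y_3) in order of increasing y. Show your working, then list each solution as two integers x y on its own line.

7338680 371133
107712448284799 5447252648880
1580934379957370111960 79951288138564985667

[19; 1,3,2,2,1,…,3,1,38] for √391; ℓ=16 ⇒ convergent index 15
k=0  a_k=19  p_k/q_k = 19/1
k=1  a_k=1  p_k/q_k = 20/1
…
k=4  a_k=2  p_k/q_k = 435/22
…
k=7  a_k=2  p_k/q_k = 2709/137
…
k=9  a_k=2  p_k/q_k = 107747/5449
…
k=14  a_k=3  p_k/q_k = 5678083/287153
k=15  a_k=1  p_k/q_k = 7338680/371133
fundamental: x₁=7338680, y₁=371133  (since 53856224142400 − 391·137739703689 = 1)
k=2:  x_2 = 7338680·7338680+391·371133·371133 = 107712448284799,  y_2 = 7338680·371133+371133·7338680 = 5447252648880
k=3:  x_3 = 7338680·107712448284799+391·371133·5447252648880 = 1580934379957370111960,  y_3 = 7338680·5447252648880+371133·107712448284799 = 79951288138564985667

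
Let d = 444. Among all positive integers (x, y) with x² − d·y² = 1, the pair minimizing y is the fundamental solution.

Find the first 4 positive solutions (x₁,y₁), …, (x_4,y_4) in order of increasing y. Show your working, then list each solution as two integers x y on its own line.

295 14
174049 8260
102688615 4873386
60586108801 2875289480

[21; 14,42] for √444; ℓ=2 ⇒ convergent index 1
i=0: a=21 ⇒ p=21, q=1
i=1: a=14 ⇒ p=295, q=14
fundamental: x₁=295, y₁=14  (since 87025 − 444·196 = 1)
(295+14√444)^2 = 174049 + 8260√444
(295+14√444)^3 = 102688615 + 4873386√444
(295+14√444)^4 = 60586108801 + 2875289480√444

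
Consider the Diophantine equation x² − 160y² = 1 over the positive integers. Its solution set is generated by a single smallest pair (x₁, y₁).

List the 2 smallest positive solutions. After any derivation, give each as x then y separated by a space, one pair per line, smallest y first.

√160 = [12; 1,1,1,5,1,1,1,24, …], period ℓ=8 (even) → k=7
a_0=12:  p_0=12·1+0=12,  q_0=12·0+1=1
a_1=1:  p_1=1·12+1=13,  q_1=1·1+0=1
…
a_5=1:  p_5=1·215+38=253,  q_5=1·17+3=20
a_6=1:  p_6=1·253+215=468,  q_6=1·20+17=37
a_7=1:  p_7=1·468+253=721,  q_7=1·37+20=57
fundamental: x₁=721, y₁=57  (since 519841 − 160·3249 = 1)
k=2:  x_2 = 721·721+160·57·57 = 1039681,  y_2 = 721·57+57·721 = 82194

721 57
1039681 82194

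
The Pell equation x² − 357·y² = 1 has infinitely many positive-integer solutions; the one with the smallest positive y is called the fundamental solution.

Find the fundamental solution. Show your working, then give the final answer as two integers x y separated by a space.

[18; 1,8,2,8,1,36] for √357; ℓ=6 ⇒ convergent index 5
i=0: a=18 ⇒ p=18, q=1
i=1: a=1 ⇒ p=19, q=1
i=2: a=8 ⇒ p=170, q=9
i=3: a=2 ⇒ p=359, q=19
i=4: a=8 ⇒ p=3042, q=161
i=5: a=1 ⇒ p=3401, q=180
fundamental: x₁=3401, y₁=180  (since 11566801 − 357·32400 = 1)

3401 180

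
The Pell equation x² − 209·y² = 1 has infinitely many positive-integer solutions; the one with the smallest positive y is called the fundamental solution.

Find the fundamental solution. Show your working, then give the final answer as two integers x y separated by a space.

√209 = [14; 2,5,3,2,3,5,2,28, …], period ℓ=8 (even) → k=7
k=0  a_k=14  p_k/q_k = 14/1
k=1  a_k=2  p_k/q_k = 29/2
k=2  a_k=5  p_k/q_k = 159/11
k=3  a_k=3  p_k/q_k = 506/35
…
k=5  a_k=3  p_k/q_k = 4019/278
k=6  a_k=5  p_k/q_k = 21266/1471
k=7  a_k=2  p_k/q_k = 46551/3220
(x₁, y₁) = (46551, 3220);  46551² − 209·3220² = 1 ✓

46551 3220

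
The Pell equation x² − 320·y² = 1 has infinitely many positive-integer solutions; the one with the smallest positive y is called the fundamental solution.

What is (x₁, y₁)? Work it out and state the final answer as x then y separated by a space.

161 9

[17; 1,7,1,34] for √320; ℓ=4 ⇒ convergent index 3
i=0: a=17 ⇒ p=17, q=1
i=1: a=1 ⇒ p=18, q=1
i=2: a=7 ⇒ p=143, q=8
i=3: a=1 ⇒ p=161, q=9
→ (161, 9).  Check: 161²=25921, 320·9²=25920, difference 1.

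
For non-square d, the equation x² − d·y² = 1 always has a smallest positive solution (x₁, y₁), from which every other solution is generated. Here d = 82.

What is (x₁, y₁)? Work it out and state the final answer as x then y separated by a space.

163 18

[9; 18] for √82; ℓ=1 ⇒ convergent index 1
k=0  a_k=9  p_k/q_k = 9/1
k=1  a_k=18  p_k/q_k = 163/18
fundamental: x₁=163, y₁=18  (since 26569 − 82·324 = 1)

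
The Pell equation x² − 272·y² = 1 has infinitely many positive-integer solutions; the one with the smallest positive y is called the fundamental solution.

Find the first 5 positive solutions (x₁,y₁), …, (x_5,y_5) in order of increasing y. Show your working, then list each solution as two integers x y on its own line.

33 2
2177 132
143649 8710
9478657 574728
625447713 37923338

[16; 2,32] for √272; ℓ=2 ⇒ convergent index 1
step 0: (16, 1)  from 16·(1,0) + (0,1)
step 1: (33, 2)  from 2·(16,1) + (1,0)
(x₁, y₁) = (33, 2);  33² − 272·2² = 1 ✓
(33+2√272)^2 = 2177 + 132√272
(33+2√272)^3 = 143649 + 8710√272
(33+2√272)^4 = 9478657 + 574728√272
(33+2√272)^5 = 625447713 + 37923338√272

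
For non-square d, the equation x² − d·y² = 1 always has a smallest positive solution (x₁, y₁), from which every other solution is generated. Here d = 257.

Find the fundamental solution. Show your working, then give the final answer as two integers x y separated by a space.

513 32

√257 = [16; 32, …], period ℓ=1 (odd) → k=1
k=0  a_k=16  p_k/q_k = 16/1
k=1  a_k=32  p_k/q_k = 513/32
(x₁, y₁) = (513, 32);  513² − 257·32² = 1 ✓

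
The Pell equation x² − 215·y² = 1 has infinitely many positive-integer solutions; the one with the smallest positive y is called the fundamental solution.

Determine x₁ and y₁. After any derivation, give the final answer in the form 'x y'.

44 3

√215 → a₀=14, period (1,1,1,28); ℓ=4 even so k=3
i=0: a=14 ⇒ p=14, q=1
…
i=2: a=1 ⇒ p=29, q=2
i=3: a=1 ⇒ p=44, q=3
fundamental: x₁=44, y₁=3  (since 1936 − 215·9 = 1)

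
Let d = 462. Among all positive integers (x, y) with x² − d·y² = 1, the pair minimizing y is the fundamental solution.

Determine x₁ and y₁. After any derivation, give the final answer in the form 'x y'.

43 2

d=462: √d = [21; 2,42] (ℓ=2, even), read p_1/q_1
step 0: (21, 1)  from 21·(1,0) + (0,1)
step 1: (43, 2)  from 2·(21,1) + (1,0)
fundamental: x₁=43, y₁=2  (since 1849 − 462·4 = 1)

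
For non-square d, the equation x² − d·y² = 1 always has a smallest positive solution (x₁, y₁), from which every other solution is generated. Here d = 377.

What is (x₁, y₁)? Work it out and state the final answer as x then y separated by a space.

√377 = [19; 2,2,2,38, …], period ℓ=4 (even) → k=3
step 0: (19, 1)  from 19·(1,0) + (0,1)
step 1: (39, 2)  from 2·(19,1) + (1,0)
step 2: (97, 5)  from 2·(39,2) + (19,1)
step 3: (233, 12)  from 2·(97,5) + (39,2)
fundamental: x₁=233, y₁=12  (since 54289 − 377·144 = 1)

233 12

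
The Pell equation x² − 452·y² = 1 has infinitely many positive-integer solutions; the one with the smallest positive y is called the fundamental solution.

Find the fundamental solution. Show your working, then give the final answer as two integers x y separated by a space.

d=452: √d = [21; 3,1,5,3,10,3,5,1,3,42] (ℓ=10, even), read p_9/q_9
a_0=21:  p_0=21·1+0=21,  q_0=21·0+1=1
…
a_2=1:  p_2=1·64+21=85,  q_2=1·3+1=4
a_3=5:  p_3=5·85+64=489,  q_3=5·4+3=23
a_4=3:  p_4=3·489+85=1552,  q_4=3·23+4=73
a_5=10:  p_5=10·1552+489=16009,  q_5=10·73+23=753
…
a_7=5:  p_7=5·49579+16009=263904,  q_7=5·2332+753=12413
a_8=1:  p_8=1·263904+49579=313483,  q_8=1·12413+2332=14745
a_9=3:  p_9=3·313483+263904=1204353,  q_9=3·14745+12413=56648
→ (1204353, 56648).  Check: 1204353²=1450466148609, 452·56648²=1450466148608, difference 1.

1204353 56648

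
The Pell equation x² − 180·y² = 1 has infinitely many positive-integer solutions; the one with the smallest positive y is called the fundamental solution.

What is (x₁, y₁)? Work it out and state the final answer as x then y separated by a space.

161 12

√180 = [13; 2,2,2,26, …], period ℓ=4 (even) → k=3
k=0  a_k=13  p_k/q_k = 13/1
k=1  a_k=2  p_k/q_k = 27/2
k=2  a_k=2  p_k/q_k = 67/5
k=3  a_k=2  p_k/q_k = 161/12
(x₁, y₁) = (161, 12);  161² − 180·12² = 1 ✓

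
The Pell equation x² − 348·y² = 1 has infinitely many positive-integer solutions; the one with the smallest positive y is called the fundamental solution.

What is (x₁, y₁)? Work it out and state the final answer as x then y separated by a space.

d=348: √d = [18; 1,1,1,8,1,1,1,36] (ℓ=8, even), read p_7/q_7
i=0: a=18 ⇒ p=18, q=1
i=1: a=1 ⇒ p=19, q=1
i=2: a=1 ⇒ p=37, q=2
i=3: a=1 ⇒ p=56, q=3
…
i=6: a=1 ⇒ p=1026, q=55
i=7: a=1 ⇒ p=1567, q=84
→ (1567, 84).  Check: 1567²=2455489, 348·84²=2455488, difference 1.

1567 84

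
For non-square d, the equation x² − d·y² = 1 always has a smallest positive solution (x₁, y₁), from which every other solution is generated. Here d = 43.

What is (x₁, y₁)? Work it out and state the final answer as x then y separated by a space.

3482 531

√43 = [6; 1,1,3,1,5,1,3,1,1,12, …], period ℓ=10 (even) → k=9
step 0: (6, 1)  from 6·(1,0) + (0,1)
step 1: (7, 1)  from 1·(6,1) + (1,0)
step 2: (13, 2)  from 1·(7,1) + (6,1)
step 3: (46, 7)  from 3·(13,2) + (7,1)
step 4: (59, 9)  from 1·(46,7) + (13,2)
step 5: (341, 52)  from 5·(59,9) + (46,7)
…
step 7: (1541, 235)  from 3·(400,61) + (341,52)
step 8: (1941, 296)  from 1·(1541,235) + (400,61)
step 9: (3482, 531)  from 1·(1941,296) + (1541,235)
→ (3482, 531).  Check: 3482²=12124324, 43·531²=12124323, difference 1.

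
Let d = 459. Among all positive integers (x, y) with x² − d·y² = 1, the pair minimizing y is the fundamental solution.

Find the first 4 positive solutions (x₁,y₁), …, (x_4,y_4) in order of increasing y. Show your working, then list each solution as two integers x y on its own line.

√459 = [21; 2,2,1,4,21,4,1,2,2,42, …], period ℓ=10 (even) → k=9
k=0  a_k=21  p_k/q_k = 21/1
k=1  a_k=2  p_k/q_k = 43/2
k=2  a_k=2  p_k/q_k = 107/5
k=3  a_k=1  p_k/q_k = 150/7
…
k=6  a_k=4  p_k/q_k = 60695/2833
…
k=8  a_k=2  p_k/q_k = 212079/9899
k=9  a_k=2  p_k/q_k = 499850/23331
(x₁, y₁) = (499850, 23331);  499850² − 459·23331² = 1 ✓
n=2: (499850,23331)∘(499850,23331) = (499850·499850+459·23331·23331, 499850·23331+23331·499850) = (499700044999,23324000700)
n=3: (499700044999,23324000700)∘(499850,23331) = (499850·499700044999+459·23331·23324000700, 499850·23324000700+23331·499700044999) = (499550134985000450,23317003499766669)
n=4: (499550134985000450,23317003499766669)∘(499850,23331) = (499850·499550134985000450+459·23331·23317003499766669, 499850·23317003499766669+23331·499550134985000450) = (499400269944005249820001,23310008398693414998600)

499850 23331
499700044999 23324000700
499550134985000450 23317003499766669
499400269944005249820001 23310008398693414998600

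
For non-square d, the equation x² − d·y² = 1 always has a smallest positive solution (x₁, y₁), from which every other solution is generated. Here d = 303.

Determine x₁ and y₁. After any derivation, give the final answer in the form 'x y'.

d=303: √d = [17; 2,2,5,2,2,34] (ℓ=6, even), read p_5/q_5
k=0  a_k=17  p_k/q_k = 17/1
…
k=3  a_k=5  p_k/q_k = 470/27
k=4  a_k=2  p_k/q_k = 1027/59
k=5  a_k=2  p_k/q_k = 2524/145
→ (2524, 145).  Check: 2524²=6370576, 303·145²=6370575, difference 1.

2524 145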